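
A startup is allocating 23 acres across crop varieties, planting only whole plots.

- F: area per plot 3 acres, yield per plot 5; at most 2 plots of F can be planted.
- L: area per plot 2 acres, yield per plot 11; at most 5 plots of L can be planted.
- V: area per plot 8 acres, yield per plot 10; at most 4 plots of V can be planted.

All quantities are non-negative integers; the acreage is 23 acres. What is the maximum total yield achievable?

70

1×F, 5×L, and 1×V: area 21 ≤ 23, yield 1·5 + 5·11 + 1·10 = 70.
5×L and 1×V: area 18 ≤ 23, yield 5·11 + 1·10 = 65.
Best is 70.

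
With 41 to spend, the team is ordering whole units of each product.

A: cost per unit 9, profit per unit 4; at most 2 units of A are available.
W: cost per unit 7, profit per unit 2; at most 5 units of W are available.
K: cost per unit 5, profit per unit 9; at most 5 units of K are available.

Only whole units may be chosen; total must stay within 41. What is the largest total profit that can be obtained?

Take 1×A, 1×W, and 5×K: cost 41 ≤ 41, profit 1·4 + 1·2 + 5·9 = 51.
K has the best ratio (9/5) and is taken to its limit of 5; remaining capacity is filled optimally with the others.

51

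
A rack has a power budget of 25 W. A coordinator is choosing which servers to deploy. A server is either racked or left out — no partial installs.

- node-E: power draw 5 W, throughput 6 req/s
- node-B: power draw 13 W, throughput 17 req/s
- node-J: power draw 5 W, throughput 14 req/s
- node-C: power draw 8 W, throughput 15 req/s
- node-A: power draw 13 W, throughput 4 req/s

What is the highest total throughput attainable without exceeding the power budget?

node-E + node-J + node-C: power draw 5 + 5 + 8 = 18 ≤ 25, throughput 6 + 14 + 15 = 35.
node-E + node-B + node-J: power draw 5 + 13 + 5 = 23 ≤ 25, throughput 6 + 17 + 14 = 37.
node-B + node-C: power draw 13 + 8 = 21 ≤ 25, throughput 17 + 15 = 32.
Best is node-E, node-B, and node-J with total throughput 37.

37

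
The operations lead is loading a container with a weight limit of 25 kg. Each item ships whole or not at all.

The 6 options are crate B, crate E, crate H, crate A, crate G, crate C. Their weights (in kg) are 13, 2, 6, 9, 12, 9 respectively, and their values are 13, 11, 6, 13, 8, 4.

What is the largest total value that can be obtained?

37

Allowing fractional choices, the relaxed optimum would be about 38.0, but items are indivisible.
crate B + crate E + crate A: weight 13 + 2 + 9 = 24 ≤ 25, value 13 + 11 + 13 = 37.
crate E + crate H + crate A: weight 2 + 6 + 9 = 17 ≤ 25, value 11 + 6 + 13 = 30.
crate E + crate A + crate G: weight 2 + 9 + 12 = 23 ≤ 25, value 11 + 13 + 8 = 32.
Best is crate B, crate E, and crate A with total value 37.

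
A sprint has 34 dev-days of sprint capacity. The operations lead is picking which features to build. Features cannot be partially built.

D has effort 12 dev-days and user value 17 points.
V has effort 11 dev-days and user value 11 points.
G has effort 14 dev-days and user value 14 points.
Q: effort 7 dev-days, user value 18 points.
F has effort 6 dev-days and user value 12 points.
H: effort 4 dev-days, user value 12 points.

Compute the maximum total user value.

59

Allowing fractional choices, the relaxed optimum would be about 64.0, but features are indivisible.
D + V + Q + H: effort 12 + 11 + 7 + 4 = 34 ≤ 34, user value 17 + 11 + 18 + 12 = 58.
D + Q + F + H: effort 12 + 7 + 6 + 4 = 29 ≤ 34, user value 17 + 18 + 12 + 12 = 59.
Best is D, Q, F, and H with total user value 59.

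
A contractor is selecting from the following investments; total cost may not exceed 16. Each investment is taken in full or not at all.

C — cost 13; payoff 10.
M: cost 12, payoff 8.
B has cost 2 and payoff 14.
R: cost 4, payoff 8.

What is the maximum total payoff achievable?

Take C and B: cost 13 + 2 = 15 ≤ 16, payoff 10 + 14 = 24.
No other feasible combination does better.

24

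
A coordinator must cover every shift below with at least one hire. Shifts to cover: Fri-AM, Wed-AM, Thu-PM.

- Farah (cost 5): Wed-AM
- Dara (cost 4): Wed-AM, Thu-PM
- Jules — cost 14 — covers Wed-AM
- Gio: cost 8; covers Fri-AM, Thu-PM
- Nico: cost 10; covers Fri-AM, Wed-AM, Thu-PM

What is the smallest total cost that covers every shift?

10

The greedy cost-per-new-shift heuristic would pick Dara and Gio for 12, but a cheaper cover exists.
Nico alone covers Fri-AM, Wed-AM, Thu-PM — every shift.
Total cost: 10.
No cover costs less than 10.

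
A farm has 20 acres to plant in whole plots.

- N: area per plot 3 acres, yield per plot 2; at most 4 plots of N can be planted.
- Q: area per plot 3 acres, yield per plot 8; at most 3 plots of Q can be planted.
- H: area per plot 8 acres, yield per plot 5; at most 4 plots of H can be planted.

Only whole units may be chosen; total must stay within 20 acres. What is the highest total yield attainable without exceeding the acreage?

31

1×N, 3×Q, and 1×H: area 20 ≤ 20, yield 1·2 + 3·8 + 1·5 = 31.
3×N and 3×Q: area 18 ≤ 20, yield 3·2 + 3·8 = 30.
Best is 31.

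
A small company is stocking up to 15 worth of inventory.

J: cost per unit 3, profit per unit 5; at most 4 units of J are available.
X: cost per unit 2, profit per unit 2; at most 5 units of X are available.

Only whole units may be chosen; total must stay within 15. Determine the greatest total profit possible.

22

This is a bounded integer knapsack.
J has the best ratio (5/3); taking only J gives at most 4×5 = 20 (stopped by the supply cap of 4).
Mixing does better — 4×J and 1×X: cost 14 ≤ 15, profit 4·5 + 1·2 = 22.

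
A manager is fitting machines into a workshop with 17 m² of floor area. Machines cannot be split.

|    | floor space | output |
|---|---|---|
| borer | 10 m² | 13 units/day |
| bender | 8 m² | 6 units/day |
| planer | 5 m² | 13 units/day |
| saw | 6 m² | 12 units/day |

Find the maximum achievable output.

26

borer + planer: floor space 10 + 5 = 15 ≤ 17, output 13 + 13 = 26.
planer + saw: floor space 5 + 6 = 11 ≤ 17, output 13 + 12 = 25.
Best is borer and planer with total output 26.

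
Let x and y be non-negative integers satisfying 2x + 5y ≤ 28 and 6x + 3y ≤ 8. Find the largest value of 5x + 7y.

14

(x,y)=(0,2): 2·0+5·2=10≤28, 6·0+3·2=6≤8, objective 14.
(x,y)=(0,1): 2·0+5·1=5≤28, 6·0+3·1=3≤8, objective 7.
No feasible integer point exceeds 14.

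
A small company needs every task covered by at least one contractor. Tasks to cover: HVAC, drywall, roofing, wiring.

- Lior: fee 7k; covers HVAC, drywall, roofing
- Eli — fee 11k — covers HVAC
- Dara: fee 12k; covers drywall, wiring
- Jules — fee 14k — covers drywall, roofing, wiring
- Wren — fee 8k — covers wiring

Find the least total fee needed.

15

This is a weighted set-cover instance.
Choose Lior and Wren: together they cover HVAC, drywall, roofing, wiring — every task.
Total fee: 7 + 8 = 15.
No cover costs less than 15.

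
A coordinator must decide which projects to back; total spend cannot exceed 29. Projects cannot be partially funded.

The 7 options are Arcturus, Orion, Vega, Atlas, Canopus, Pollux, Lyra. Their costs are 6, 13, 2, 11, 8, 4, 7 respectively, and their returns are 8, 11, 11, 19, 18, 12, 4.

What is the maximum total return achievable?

60

Allowing fractional choices, the relaxed optimum would be about 65.3, but projects are indivisible.
Arcturus + Atlas + Canopus + Pollux: cost 6 + 11 + 8 + 4 = 29 ≤ 29, return 8 + 19 + 18 + 12 = 57.
Vega + Atlas + Canopus + Pollux: cost 2 + 11 + 8 + 4 = 25 ≤ 29, return 11 + 19 + 18 + 12 = 60.
Best is Vega, Atlas, Canopus, and Pollux with total return 60.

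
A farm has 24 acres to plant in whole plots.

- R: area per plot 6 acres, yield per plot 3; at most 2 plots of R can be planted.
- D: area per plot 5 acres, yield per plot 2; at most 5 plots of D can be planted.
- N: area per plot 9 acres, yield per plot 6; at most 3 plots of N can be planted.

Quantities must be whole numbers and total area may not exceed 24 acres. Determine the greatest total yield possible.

Take 1×R and 2×N: area 24 ≤ 24, yield 1·3 + 2·6 = 15.
No other integer combination yields more.

15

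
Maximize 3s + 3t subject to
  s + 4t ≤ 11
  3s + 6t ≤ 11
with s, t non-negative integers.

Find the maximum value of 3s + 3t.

Relaxing integrality, the LP optimum is 11.00 at (s,t) = (3.67, 0), which is not an integer point.
(s,t)=(3,0) is feasible, giving 9.
(s,t)=(2,0) is feasible, giving 6.
Maximum is 9 at (s,t)=(3,0).

9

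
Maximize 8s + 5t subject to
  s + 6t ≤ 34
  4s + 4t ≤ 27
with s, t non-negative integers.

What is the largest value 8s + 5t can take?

48

Relaxing integrality, the LP optimum is 54.00 at (s,t) = (6.75, 0), which is not an integer point.
(s,t)=(6,0): 1·6+6·0=6≤34, 4·6+4·0=24≤27, objective 48.
(s,t)=(5,1): 1·5+6·1=11≤34, 4·5+4·1=24≤27, objective 45.
(s,t)=(5,0): 1·5+6·0=5≤34, 4·5+4·0=20≤27, objective 40.
The best lattice point is (6,0), giving 48.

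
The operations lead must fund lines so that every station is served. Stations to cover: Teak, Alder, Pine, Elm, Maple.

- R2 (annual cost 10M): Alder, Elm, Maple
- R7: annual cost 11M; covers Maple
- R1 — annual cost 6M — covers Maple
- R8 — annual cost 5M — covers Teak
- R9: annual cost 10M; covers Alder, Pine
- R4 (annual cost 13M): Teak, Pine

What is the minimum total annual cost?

23

This is an integer covering problem.
Choose R2 and R4: together they cover Teak, Alder, Pine, Elm, Maple — every station.
Total annual cost: 10 + 13 = 23.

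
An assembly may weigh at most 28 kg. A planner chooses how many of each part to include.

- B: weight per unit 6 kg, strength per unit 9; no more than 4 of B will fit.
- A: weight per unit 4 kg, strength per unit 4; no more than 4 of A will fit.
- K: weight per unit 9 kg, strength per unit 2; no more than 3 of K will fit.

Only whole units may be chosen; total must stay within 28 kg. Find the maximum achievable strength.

40

This is a bounded integer knapsack.
B has the best ratio (9/6); taking only B gives at most 4×9 = 36 (stopped by the weight limit).
Mixing does better — 4×B and 1×A: weight 28 ≤ 28, strength 4·9 + 1·4 = 40.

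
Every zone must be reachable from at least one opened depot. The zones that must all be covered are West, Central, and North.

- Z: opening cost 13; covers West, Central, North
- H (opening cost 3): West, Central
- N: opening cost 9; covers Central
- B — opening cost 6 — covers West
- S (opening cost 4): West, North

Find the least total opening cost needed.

This is a weighted set-cover instance.
Choose H and S: together they cover West, Central, North — every zone.
Total opening cost: 3 + 4 = 7.
No cover costs less than 7.

7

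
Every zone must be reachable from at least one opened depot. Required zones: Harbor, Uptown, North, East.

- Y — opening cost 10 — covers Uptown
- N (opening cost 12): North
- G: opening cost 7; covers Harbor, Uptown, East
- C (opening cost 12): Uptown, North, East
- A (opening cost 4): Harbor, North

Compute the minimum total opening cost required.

11

This is an integer covering problem.
Choose G and A: together they cover Harbor, Uptown, North, East — every zone.
Total opening cost: 7 + 4 = 11.
No cover costs less than 11.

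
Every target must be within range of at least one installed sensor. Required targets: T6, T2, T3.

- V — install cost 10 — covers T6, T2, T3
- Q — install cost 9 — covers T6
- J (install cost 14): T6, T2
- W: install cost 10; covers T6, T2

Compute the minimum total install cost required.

V alone covers T6, T2, T3 — every target.
Total install cost: 10.
No cover costs less than 10.

10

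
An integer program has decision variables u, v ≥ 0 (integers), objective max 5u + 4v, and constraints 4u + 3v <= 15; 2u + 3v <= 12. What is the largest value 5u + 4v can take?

(u,v)=(3,1) is feasible, giving 19.
(u,v)=(2,2) is feasible, giving 18.
Maximum is 19 at (u,v)=(3,1).

19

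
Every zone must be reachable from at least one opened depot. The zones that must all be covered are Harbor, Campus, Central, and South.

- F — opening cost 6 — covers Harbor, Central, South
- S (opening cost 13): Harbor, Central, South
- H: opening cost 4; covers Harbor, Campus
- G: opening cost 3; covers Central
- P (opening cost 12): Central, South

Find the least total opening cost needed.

Choose F and H: together they cover Harbor, Campus, Central, South — every zone.
Total opening cost: 6 + 4 = 10.
No cover costs less than 10.

10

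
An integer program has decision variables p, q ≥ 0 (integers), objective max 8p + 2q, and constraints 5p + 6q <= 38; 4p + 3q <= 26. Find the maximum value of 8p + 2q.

The continuous relaxation peaks at (6.5, 0) with value 52.00; rounding to a feasible lattice point costs some objective.
(p,q)=(6,0): 5·6+6·0=30≤38, 4·6+3·0=24≤26, objective 48.
(p,q)=(5,1): 5·5+6·1=31≤38, 4·5+3·1=23≤26, objective 42.
(p,q)=(5,0): 5·5+6·0=25≤38, 4·5+3·0=20≤26, objective 40.
No feasible integer point exceeds 48.

48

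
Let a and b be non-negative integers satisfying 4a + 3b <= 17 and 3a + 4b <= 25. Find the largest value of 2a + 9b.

(a,b)=(0,5): 4·0+3·5=15≤17, 3·0+4·5=20≤25, objective 45.
(a,b)=(1,4): 4·1+3·4=16≤17, 3·1+4·4=19≤25, objective 38.
(a,b)=(0,4): 4·0+3·4=12≤17, 3·0+4·4=16≤25, objective 36.
Maximum is 45 at (a,b)=(0,5).

45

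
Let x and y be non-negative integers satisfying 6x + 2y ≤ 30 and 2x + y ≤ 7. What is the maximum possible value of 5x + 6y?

42

(x,y)=(0,7): 6·0+2·7=14≤30, 2·0+1·7=7≤7, objective 42.
(x,y)=(0,6): 6·0+2·6=12≤30, 2·0+1·6=6≤7, objective 36.
No feasible integer point exceeds 42.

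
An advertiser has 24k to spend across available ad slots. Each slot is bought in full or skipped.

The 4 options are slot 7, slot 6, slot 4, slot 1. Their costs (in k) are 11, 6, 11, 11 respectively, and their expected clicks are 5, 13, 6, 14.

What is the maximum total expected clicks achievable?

27

slot 6 + slot 4: cost 6 + 11 = 17 ≤ 24, expected clicks 13 + 6 = 19.
slot 6 + slot 1: cost 6 + 11 = 17 ≤ 24, expected clicks 13 + 14 = 27.
slot 4 + slot 1: cost 11 + 11 = 22 ≤ 24, expected clicks 6 + 14 = 20.
Best is slot 6 and slot 1 with total expected clicks 27.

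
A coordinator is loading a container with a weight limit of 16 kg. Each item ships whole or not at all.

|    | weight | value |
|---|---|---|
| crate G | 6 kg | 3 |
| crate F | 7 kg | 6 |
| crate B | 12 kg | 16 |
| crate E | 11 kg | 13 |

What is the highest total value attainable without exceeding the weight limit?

16

This is a 0-1 knapsack instance.
Allowing fractional choices, the relaxed optimum would be about 20.7, but items are indivisible.
crate B: weight 12 ≤ 16, value 16.
crate E: weight 11 ≤ 16, value 13.
Best is crate B with total value 16.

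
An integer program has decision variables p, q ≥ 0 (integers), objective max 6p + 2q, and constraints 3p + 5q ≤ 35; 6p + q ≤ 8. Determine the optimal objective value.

(p,q)=(0,7): 3·0+5·7=35≤35, 6·0+1·7=7≤8, objective 14.
(p,q)=(0,6): 3·0+5·6=30≤35, 6·0+1·6=6≤8, objective 12.
(p,q)=(0,5): 3·0+5·5=25≤35, 6·0+1·5=5≤8, objective 10.
The best lattice point is (0,7), giving 14.

14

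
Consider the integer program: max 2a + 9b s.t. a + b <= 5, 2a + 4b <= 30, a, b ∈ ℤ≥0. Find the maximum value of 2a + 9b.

45

(a,b)=(0,5) is feasible, giving 45.
(a,b)=(1,4) is feasible, giving 38.
No feasible integer point exceeds 45.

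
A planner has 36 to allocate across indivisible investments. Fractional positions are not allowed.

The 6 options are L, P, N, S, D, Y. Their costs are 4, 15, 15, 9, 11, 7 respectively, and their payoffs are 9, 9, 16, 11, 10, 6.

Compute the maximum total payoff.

42

Allowing fractional choices, the relaxed optimum would be about 43.3, but investments are indivisible.
N + S + D: cost 15 + 9 + 11 = 35 ≤ 36, payoff 16 + 11 + 10 = 37.
L + N + S + Y: cost 4 + 15 + 9 + 7 = 35 ≤ 36, payoff 9 + 16 + 11 + 6 = 42.
Best is L, N, S, and Y with total payoff 42.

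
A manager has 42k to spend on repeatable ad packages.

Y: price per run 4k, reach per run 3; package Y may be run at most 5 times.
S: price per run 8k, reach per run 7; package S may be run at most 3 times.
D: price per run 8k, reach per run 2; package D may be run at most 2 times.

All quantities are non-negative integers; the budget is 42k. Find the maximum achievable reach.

This is a bounded integer knapsack.
Take 4×Y and 3×S: price 40 ≤ 42, reach 4·3 + 3·7 = 33.
S has the best ratio (7/8) and is taken to its limit of 3; remaining capacity is filled optimally with the others.

33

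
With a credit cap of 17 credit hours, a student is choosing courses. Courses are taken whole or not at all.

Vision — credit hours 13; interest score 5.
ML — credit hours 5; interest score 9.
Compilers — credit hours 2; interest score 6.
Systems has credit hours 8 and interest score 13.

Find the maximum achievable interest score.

28

Allowing fractional choices, the relaxed optimum would be about 28.8, but courses are indivisible.
Compilers + Systems: credit hours 2 + 8 = 10 ≤ 17, interest score 6 + 13 = 19.
ML + Systems: credit hours 5 + 8 = 13 ≤ 17, interest score 9 + 13 = 22.
ML + Compilers + Systems: credit hours 5 + 2 + 8 = 15 ≤ 17, interest score 9 + 6 + 13 = 28.
Best is ML, Compilers, and Systems with total interest score 28.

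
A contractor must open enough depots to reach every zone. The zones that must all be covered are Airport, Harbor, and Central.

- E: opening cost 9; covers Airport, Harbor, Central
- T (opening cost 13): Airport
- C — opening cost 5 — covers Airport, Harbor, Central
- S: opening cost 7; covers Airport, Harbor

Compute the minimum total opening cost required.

This is a weighted set-cover instance.
C alone covers Airport, Harbor, Central — every zone.
Total opening cost: 5.
No cover costs less than 5.

5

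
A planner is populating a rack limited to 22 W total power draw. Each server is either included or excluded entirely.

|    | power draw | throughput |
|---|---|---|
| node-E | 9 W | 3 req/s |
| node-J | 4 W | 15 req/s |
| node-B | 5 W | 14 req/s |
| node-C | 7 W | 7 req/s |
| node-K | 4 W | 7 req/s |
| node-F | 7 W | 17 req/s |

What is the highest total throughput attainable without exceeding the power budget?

Treat it as a binary knapsack problem.
node-J + node-C + node-K + node-F: power draw 4 + 7 + 4 + 7 = 22 ≤ 22, throughput 15 + 7 + 7 + 17 = 46.
node-J + node-B + node-K + node-F: power draw 4 + 5 + 4 + 7 = 20 ≤ 22, throughput 15 + 14 + 7 + 17 = 53.
node-J + node-B + node-F: power draw 4 + 5 + 7 = 16 ≤ 22, throughput 15 + 14 + 17 = 46.
Best is node-J, node-B, node-K, and node-F with total throughput 53.

53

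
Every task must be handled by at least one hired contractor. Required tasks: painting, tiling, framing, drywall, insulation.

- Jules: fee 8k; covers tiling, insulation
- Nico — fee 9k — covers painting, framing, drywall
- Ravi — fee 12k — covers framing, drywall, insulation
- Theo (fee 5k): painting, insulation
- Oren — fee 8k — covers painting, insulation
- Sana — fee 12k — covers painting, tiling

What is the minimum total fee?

This is a weighted set-cover instance.
The greedy cost-per-new-task heuristic would pick Theo, Nico, and Jules for 22, but a cheaper cover exists.
Choose Jules and Nico: together they cover painting, tiling, framing, drywall, insulation — every task.
Total fee: 8 + 9 = 17.
No cover costs less than 17.

17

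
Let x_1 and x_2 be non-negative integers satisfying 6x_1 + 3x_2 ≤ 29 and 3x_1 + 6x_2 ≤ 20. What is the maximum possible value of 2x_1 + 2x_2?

10

The continuous relaxation peaks at (4.22, 1.22) with value 10.89; rounding to a feasible lattice point costs some objective.
(x_1,x_2)=(4,1): 6·4+3·1=27≤29, 3·4+6·1=18≤20, objective 10.
(x_1,x_2)=(3,1): 6·3+3·1=21≤29, 3·3+6·1=15≤20, objective 8.
(x_1,x_2)=(4,0): 6·4+3·0=24≤29, 3·4+6·0=12≤20, objective 8.
(x_1,x_2)=(3,0): 6·3+3·0=18≤29, 3·3+6·0=9≤20, objective 6.
The best lattice point is (4,1), giving 10.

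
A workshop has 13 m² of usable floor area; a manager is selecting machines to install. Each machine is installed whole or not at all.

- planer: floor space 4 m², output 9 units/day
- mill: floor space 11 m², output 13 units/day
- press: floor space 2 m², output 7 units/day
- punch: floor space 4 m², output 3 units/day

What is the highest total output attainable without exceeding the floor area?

planer + press + punch: floor space 4 + 2 + 4 = 10 ≤ 13, output 9 + 7 + 3 = 19.
mill + press: floor space 11 + 2 = 13 ≤ 13, output 13 + 7 = 20.
Best is mill and press with total output 20.

20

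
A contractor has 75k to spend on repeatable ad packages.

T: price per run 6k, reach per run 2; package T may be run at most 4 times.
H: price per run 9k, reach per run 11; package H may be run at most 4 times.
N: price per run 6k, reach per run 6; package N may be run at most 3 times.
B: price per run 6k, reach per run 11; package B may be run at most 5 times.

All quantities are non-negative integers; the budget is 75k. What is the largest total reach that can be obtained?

B has the best ratio (11/6); taking only B gives at most 5×11 = 55 (stopped by the supply cap of 5).
Mixing does better — 3×H, 3×N, and 5×B: price 75 ≤ 75, reach 3·11 + 3·6 + 5·11 = 106.

106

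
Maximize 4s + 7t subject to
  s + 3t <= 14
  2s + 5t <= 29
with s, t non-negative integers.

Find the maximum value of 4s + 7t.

56

(s,t)=(14,0): 1·14+3·0=14≤14, 2·14+5·0=28≤29, objective 56.
(s,t)=(13,0): 1·13+3·0=13≤14, 2·13+5·0=26≤29, objective 52.
No feasible integer point exceeds 56.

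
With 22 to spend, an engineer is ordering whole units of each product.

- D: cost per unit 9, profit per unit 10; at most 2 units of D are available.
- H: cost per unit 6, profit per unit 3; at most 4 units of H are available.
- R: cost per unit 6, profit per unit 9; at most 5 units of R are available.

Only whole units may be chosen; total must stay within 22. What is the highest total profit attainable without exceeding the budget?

This is a bounded integer knapsack.
Take 1×D and 2×R: cost 21 ≤ 22, profit 1·10 + 2·9 = 28.
No other integer combination yields more.

28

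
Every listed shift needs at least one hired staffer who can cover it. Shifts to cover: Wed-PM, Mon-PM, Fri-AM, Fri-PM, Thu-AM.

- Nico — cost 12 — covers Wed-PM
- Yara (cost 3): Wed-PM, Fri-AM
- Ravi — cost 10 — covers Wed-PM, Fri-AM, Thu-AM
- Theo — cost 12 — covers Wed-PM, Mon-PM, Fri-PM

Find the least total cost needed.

The greedy cost-per-new-shift heuristic would pick Yara, Theo, and Ravi for 25, but a cheaper cover exists.
Choose Ravi and Theo: together they cover Wed-PM, Mon-PM, Fri-AM, Fri-PM, Thu-AM — every shift.
Total cost: 10 + 12 = 22.
No cover costs less than 22.

22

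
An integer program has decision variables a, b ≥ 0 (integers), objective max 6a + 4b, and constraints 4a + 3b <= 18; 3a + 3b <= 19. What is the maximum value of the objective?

26

The continuous relaxation peaks at (4.5, 0) with value 27.00; rounding to a feasible lattice point costs some objective.
(a,b)=(3,2): 4·3+3·2=18≤18, 3·3+3·2=15≤19, objective 26.
(a,b)=(4,0): 4·4+3·0=16≤18, 3·4+3·0=12≤19, objective 24.
(a,b)=(2,3): 4·2+3·3=17≤18, 3·2+3·3=15≤19, objective 24.
No feasible integer point exceeds 26.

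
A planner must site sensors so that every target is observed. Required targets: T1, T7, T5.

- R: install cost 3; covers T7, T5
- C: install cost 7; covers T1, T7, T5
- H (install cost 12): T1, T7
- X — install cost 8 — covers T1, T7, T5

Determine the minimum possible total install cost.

The greedy cost-per-new-target heuristic would pick R and C for 10, but a cheaper cover exists.
C alone covers T1, T7, T5 — every target.
Total install cost: 7.
No cover costs less than 7.

7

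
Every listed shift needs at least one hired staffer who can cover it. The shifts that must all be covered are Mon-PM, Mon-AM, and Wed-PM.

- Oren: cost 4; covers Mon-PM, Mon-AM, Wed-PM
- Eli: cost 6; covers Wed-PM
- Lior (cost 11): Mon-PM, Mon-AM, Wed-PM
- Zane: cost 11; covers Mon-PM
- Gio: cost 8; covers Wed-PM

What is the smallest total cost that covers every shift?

Oren alone covers Mon-PM, Mon-AM, Wed-PM — every shift.
Total cost: 4.
No cover costs less than 4.

4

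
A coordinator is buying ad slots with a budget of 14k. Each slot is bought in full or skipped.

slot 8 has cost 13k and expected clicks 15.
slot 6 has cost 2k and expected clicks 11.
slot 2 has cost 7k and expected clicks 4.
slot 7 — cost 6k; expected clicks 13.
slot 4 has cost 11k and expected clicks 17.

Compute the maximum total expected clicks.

28

Allowing fractional choices, the relaxed optimum would be about 33.3, but ad slots are indivisible.
slot 6 + slot 4: cost 2 + 11 = 13 ≤ 14, expected clicks 11 + 17 = 28.
slot 4: cost 11 ≤ 14, expected clicks 17.
slot 6 + slot 7: cost 2 + 6 = 8 ≤ 14, expected clicks 11 + 13 = 24.
Best is slot 6 and slot 4 with total expected clicks 28.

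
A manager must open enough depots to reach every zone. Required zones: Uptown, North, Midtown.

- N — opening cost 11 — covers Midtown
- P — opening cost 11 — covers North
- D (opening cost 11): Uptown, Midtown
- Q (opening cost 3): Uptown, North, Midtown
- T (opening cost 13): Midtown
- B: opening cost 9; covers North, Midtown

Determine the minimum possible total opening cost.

3

This is a weighted set-cover instance.
Q alone covers Uptown, North, Midtown — every zone.
Total opening cost: 3.
No cover costs less than 3.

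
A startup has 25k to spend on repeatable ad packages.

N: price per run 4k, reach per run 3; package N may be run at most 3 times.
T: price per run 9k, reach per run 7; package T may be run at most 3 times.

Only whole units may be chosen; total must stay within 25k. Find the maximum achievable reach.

17

Take 1×N and 2×T: price 22 ≤ 25, reach 1·3 + 2·7 = 17.
No other integer combination yields more.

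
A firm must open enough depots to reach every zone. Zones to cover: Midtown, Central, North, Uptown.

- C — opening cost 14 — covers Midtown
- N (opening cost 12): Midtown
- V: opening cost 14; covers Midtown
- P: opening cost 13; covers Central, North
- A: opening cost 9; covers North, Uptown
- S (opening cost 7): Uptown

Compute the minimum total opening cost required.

This is an integer covering problem.
The greedy cost-per-new-zone heuristic would pick A, N, and P for 34, but a cheaper cover exists.
Choose N, P, and S: together they cover Midtown, Central, North, Uptown — every zone.
Total opening cost: 12 + 13 + 7 = 32.
No cover costs less than 32.

32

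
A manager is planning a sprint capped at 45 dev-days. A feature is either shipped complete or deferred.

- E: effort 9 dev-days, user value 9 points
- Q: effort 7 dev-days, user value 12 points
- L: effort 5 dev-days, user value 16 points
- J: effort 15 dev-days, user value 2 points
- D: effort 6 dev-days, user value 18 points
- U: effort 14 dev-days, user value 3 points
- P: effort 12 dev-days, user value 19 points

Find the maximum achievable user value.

74

Take E, Q, L, D, and P: effort 9 + 7 + 5 + 6 + 12 = 39 ≤ 45, user value 9 + 12 + 16 + 18 + 19 = 74.
No other feasible combination does better.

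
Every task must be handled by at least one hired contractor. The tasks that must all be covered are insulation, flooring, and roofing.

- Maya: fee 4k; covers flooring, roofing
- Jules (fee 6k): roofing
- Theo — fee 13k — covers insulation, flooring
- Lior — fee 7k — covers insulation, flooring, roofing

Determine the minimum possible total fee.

Lior alone covers insulation, flooring, roofing — every task.
Total fee: 7.

7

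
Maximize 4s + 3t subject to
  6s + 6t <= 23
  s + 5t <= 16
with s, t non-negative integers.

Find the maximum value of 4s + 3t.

(s,t)=(3,0) is feasible, giving 12.
(s,t)=(2,1) is feasible, giving 11.
(s,t)=(2,0) is feasible, giving 8.
Maximum is 12 at (s,t)=(3,0).

12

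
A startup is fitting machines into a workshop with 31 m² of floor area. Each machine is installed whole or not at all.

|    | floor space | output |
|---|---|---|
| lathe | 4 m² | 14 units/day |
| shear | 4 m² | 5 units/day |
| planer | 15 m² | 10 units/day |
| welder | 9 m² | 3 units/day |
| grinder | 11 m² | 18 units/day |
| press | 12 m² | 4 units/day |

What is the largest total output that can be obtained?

Treat it as a binary knapsack problem.
lathe + planer + grinder: floor space 4 + 15 + 11 = 30 ≤ 31, output 14 + 10 + 18 = 42.
lathe + shear + grinder + press: floor space 4 + 4 + 11 + 12 = 31 ≤ 31, output 14 + 5 + 18 + 4 = 41.
lathe + shear + welder + grinder: floor space 4 + 4 + 9 + 11 = 28 ≤ 31, output 14 + 5 + 3 + 18 = 40.
Best is lathe, planer, and grinder with total output 42.

42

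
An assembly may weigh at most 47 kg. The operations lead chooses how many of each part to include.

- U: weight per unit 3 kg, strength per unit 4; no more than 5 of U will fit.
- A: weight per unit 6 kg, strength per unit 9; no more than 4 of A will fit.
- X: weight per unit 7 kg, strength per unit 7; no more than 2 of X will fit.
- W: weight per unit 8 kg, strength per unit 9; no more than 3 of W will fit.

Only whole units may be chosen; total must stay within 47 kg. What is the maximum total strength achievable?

65

This is a bounded integer knapsack.
A has the best ratio (9/6); taking only A gives at most 4×9 = 36 (stopped by the supply cap of 4).
Mixing does better — 5×U, 4×A, and 1×W: weight 47 ≤ 47, strength 5·4 + 4·9 + 1·9 = 65.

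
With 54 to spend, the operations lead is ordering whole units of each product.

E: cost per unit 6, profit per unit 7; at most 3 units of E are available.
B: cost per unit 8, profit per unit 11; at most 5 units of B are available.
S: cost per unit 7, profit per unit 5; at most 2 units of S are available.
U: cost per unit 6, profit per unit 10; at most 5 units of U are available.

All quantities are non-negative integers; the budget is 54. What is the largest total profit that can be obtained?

83

U has the best ratio (10/6); taking only U gives at most 5×10 = 50 (stopped by the supply cap of 5).
Mixing does better — 3×B and 5×U: cost 54 ≤ 54, profit 3·11 + 5·10 = 83.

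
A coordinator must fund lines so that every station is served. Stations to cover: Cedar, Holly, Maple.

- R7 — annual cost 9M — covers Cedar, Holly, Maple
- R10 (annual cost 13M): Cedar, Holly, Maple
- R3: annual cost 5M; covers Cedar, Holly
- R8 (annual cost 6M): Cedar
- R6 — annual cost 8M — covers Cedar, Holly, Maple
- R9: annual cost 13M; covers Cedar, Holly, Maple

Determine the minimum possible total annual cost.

8

The greedy cost-per-new-station heuristic would pick R3 and R6 for 13, but a cheaper cover exists.
R6 alone covers Cedar, Holly, Maple — every station.
Total annual cost: 8.
No cover costs less than 8.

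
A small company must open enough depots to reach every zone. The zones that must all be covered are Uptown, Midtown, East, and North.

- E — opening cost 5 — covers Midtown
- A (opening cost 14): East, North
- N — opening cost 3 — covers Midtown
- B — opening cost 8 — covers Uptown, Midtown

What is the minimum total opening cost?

Choose A and B: together they cover Uptown, Midtown, East, North — every zone.
Total opening cost: 14 + 8 = 22.

22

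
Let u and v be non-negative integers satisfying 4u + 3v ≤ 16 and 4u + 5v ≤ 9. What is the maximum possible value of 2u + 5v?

7

Relaxing integrality, the LP optimum is 9.00 at (u,v) = (0, 1.8), which is not an integer point.
(u,v)=(1,1): 4·1+3·1=7≤16, 4·1+5·1=9≤9, objective 7.
(u,v)=(0,1): 4·0+3·1=3≤16, 4·0+5·1=5≤9, objective 5.
The best lattice point is (1,1), giving 7.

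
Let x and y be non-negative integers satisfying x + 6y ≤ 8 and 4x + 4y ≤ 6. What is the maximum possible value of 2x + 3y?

(x,y)=(0,1) is feasible, giving 3.
(x,y)=(1,0) is feasible, giving 2.
(x,y)=(0,0) is feasible, giving 0.
The best lattice point is (0,1), giving 3.

3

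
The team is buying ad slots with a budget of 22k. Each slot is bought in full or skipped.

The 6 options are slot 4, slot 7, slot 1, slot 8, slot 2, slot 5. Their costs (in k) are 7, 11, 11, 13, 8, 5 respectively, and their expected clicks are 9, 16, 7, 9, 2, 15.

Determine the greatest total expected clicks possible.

31

Treat it as a binary knapsack problem.
slot 7 + slot 5: cost 11 + 5 = 16 ≤ 22, expected clicks 16 + 15 = 31.
slot 4 + slot 7: cost 7 + 11 = 18 ≤ 22, expected clicks 9 + 16 = 25.
slot 4 + slot 2 + slot 5: cost 7 + 8 + 5 = 20 ≤ 22, expected clicks 9 + 2 + 15 = 26.
Best is slot 7 and slot 5 with total expected clicks 31.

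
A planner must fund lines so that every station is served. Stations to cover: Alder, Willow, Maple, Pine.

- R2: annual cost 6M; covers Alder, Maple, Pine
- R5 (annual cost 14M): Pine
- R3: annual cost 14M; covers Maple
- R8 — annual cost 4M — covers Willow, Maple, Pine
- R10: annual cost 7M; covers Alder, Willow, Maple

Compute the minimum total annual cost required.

10

This is a weighted set-cover instance.
Choose R2 and R8: together they cover Alder, Willow, Maple, Pine — every station.
Total annual cost: 6 + 4 = 10.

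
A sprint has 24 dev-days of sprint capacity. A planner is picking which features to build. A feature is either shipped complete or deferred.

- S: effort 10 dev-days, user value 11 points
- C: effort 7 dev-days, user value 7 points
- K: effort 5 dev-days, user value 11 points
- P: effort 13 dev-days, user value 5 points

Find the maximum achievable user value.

29

Allowing fractional choices, the relaxed optimum would be about 29.8, but features are indivisible.
S + C + K: effort 10 + 7 + 5 = 22 ≤ 24, user value 11 + 7 + 11 = 29.
C + K: effort 7 + 5 = 12 ≤ 24, user value 7 + 11 = 18.
S + K: effort 10 + 5 = 15 ≤ 24, user value 11 + 11 = 22.
Best is S, C, and K with total user value 29.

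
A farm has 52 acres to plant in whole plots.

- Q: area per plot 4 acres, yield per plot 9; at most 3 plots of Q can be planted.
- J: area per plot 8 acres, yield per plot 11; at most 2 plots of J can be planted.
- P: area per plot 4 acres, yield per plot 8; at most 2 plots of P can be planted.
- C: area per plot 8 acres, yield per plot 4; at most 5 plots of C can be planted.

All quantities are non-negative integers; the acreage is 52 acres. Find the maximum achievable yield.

3×Q, 2×J, 2×P, and 1×C: area 44 ≤ 52, yield 3·9 + 2·11 + 2·8 + 1·4 = 69.
3×Q, 2×J, 2×P, and 2×C: area 52 ≤ 52, yield 3·9 + 2·11 + 2·8 + 2·4 = 73.
Best is 73.

73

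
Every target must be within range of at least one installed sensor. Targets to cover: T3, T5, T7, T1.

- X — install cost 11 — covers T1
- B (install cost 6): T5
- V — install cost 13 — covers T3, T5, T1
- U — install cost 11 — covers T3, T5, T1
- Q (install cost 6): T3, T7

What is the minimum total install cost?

17

Choose U and Q: together they cover T3, T5, T7, T1 — every target.
Total install cost: 11 + 6 = 17.
No cover costs less than 17.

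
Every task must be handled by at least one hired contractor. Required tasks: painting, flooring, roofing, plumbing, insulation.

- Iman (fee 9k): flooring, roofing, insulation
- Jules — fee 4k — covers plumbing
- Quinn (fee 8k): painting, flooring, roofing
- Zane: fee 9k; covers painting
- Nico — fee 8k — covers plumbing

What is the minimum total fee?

Choose Iman, Jules, and Quinn: together they cover painting, flooring, roofing, plumbing, insulation — every task.
Total fee: 9 + 4 + 8 = 21.
No cover costs less than 21.

21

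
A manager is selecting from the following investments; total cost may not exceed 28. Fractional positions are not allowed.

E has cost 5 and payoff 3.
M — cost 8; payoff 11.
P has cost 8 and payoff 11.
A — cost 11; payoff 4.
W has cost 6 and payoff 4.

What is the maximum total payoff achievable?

E + M + P + W: cost 5 + 8 + 8 + 6 = 27 ≤ 28, payoff 3 + 11 + 11 + 4 = 29.
M + P + W: cost 8 + 8 + 6 = 22 ≤ 28, payoff 11 + 11 + 4 = 26.
M + P + A: cost 8 + 8 + 11 = 27 ≤ 28, payoff 11 + 11 + 4 = 26.
Best is E, M, P, and W with total payoff 29.

29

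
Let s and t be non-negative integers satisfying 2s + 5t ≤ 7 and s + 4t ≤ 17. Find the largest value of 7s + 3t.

21

(s,t)=(3,0): 2·3+5·0=6≤7, 1·3+4·0=3≤17, objective 21.
(s,t)=(2,0): 2·2+5·0=4≤7, 1·2+4·0=2≤17, objective 14.
No feasible integer point exceeds 21.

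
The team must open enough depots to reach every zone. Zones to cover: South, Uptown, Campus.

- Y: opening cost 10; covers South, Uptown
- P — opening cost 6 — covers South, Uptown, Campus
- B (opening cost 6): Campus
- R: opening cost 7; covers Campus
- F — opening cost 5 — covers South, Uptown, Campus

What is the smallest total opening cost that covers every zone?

5

This is an integer covering problem.
F alone covers South, Uptown, Campus — every zone.
Total opening cost: 5.
No cover costs less than 5.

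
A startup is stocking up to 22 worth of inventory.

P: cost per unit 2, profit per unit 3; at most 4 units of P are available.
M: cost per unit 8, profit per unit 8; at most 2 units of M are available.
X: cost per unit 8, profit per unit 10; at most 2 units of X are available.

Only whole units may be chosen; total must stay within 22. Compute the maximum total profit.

29

P has the best ratio (3/2); taking only P gives at most 4×3 = 12 (stopped by the supply cap of 4).
Mixing does better — 3×P and 2×X: cost 22 ≤ 22, profit 3·3 + 2·10 = 29.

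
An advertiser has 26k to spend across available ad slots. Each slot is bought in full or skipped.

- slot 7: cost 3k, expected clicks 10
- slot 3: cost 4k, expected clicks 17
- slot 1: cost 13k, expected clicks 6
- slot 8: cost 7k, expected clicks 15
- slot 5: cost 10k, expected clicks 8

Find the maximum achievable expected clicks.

slot 7 + slot 3 + slot 8 + slot 5: cost 3 + 4 + 7 + 10 = 24 ≤ 26, expected clicks 10 + 17 + 15 + 8 = 50.
slot 7 + slot 3 + slot 8: cost 3 + 4 + 7 = 14 ≤ 26, expected clicks 10 + 17 + 15 = 42.
Best is slot 7, slot 3, slot 8, and slot 5 with total expected clicks 50.

50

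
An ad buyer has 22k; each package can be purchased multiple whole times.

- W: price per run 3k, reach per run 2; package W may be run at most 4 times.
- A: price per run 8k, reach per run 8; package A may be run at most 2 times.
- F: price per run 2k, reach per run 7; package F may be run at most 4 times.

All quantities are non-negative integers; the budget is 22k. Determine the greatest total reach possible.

40

1×W, 1×A, and 4×F: price 19 ≤ 22, reach 1·2 + 1·8 + 4·7 = 38.
2×W, 1×A, and 4×F: price 22 ≤ 22, reach 2·2 + 1·8 + 4·7 = 40.
Best is 40.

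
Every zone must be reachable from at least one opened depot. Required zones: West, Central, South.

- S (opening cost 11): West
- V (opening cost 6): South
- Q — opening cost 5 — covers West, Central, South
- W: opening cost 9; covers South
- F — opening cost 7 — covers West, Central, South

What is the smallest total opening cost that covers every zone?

5

This is an integer covering problem.
Q alone covers West, Central, South — every zone.
Total opening cost: 5.
No cover costs less than 5.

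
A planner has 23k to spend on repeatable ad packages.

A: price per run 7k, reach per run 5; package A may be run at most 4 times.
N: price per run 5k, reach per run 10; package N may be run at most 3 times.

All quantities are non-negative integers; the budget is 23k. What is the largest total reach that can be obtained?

35

N has the best ratio (10/5); taking only N gives at most 3×10 = 30 (stopped by the supply cap of 3).
Mixing does better — 1×A and 3×N: price 22 ≤ 23, reach 1·5 + 3·10 = 35.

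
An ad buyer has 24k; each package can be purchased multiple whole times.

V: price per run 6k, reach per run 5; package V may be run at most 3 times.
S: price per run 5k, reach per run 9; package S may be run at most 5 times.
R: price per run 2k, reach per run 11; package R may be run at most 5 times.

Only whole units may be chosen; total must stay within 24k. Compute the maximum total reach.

73

Take 2×S and 5×R: price 20 ≤ 24, reach 2·9 + 5·11 = 73.
R has the best ratio (11/2) and is taken to its limit of 5; remaining capacity is filled optimally with the others.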